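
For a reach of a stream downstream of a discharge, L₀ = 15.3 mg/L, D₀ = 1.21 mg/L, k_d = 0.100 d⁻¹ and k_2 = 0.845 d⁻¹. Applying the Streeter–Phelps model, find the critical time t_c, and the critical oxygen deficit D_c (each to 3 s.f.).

t_c ≈ 1.67 d; D_c ≈ 1.53 mg/L

At the critical point dD/dt = 0, so k_d L₀ e^(−k_d t) = k_2 D. Substituting D(t) from the Streeter–Phelps equation and solving for t gives
t_c = ln[(k_2/k_d)(1 − D₀(k_2−k_d)/(k_d L₀))] / (k_2−k_d).
Here k_2−k_d = 0.7450 d⁻¹ and 1 − D₀(k_2−k_d)/(k_d L₀) = 1 − 1.21×0.7450/(0.100×15.3) = 0.4108, so
t_c = ln(8.450 × 0.4108) / 0.7450 = 1.245 / 0.7450 = 1.671 d.
L(t_c) = L₀ e^(−k_d t_c) = 15.3 × 0.8462 = 12.95 mg/L, and at the critical point k_2 D_c = k_d L, so D_c = (0.100/0.845) × 12.95 = 1.532 mg/L.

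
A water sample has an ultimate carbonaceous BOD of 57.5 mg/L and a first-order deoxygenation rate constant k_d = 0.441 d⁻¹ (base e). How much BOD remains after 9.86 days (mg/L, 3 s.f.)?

L ≈ 0.743 mg/L

L_t = L₀ e^(−k_d t) = 57.5 × e^(−0.441×9.86) = 57.5 × 0.01293 = 0.7434 mg/L.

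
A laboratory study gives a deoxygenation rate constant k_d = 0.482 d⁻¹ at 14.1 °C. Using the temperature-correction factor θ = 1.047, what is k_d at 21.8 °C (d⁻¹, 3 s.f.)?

k_d ≈ 0.686 d⁻¹

k_d(T₂) = k_d(T₁) · θ^(T₂−T₁) = 0.482 × 1.047^(21.8−14.1)
= 0.482 × 1.047^7.70 = 0.482 × 1.424 = 0.6865 d⁻¹.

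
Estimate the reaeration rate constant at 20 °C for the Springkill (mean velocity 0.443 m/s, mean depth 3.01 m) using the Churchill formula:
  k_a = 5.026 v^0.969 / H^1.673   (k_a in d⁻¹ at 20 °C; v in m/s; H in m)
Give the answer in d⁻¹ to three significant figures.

k_a = 5.026 × 0.443^0.969 / 3.01^1.673 = 5.026 × 0.4543 / 6.319 = 0.3614 d⁻¹.

k_a ≈ 0.361 d⁻¹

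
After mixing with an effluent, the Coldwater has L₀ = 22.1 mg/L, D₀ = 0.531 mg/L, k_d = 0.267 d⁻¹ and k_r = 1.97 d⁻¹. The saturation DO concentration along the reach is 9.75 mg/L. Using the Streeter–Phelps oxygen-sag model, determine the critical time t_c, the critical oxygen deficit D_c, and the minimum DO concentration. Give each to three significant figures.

At the critical point dD/dt = 0, so k_d L₀ e^(−k_d t) = k_r D. Substituting D(t) from the Streeter–Phelps equation and solving for t gives
t_c = ln[(k_r/k_d)(1 − D₀(k_r−k_d)/(k_d L₀))] / (k_r−k_d).
Here k_r−k_d = 1.703 d⁻¹ and 1 − D₀(k_r−k_d)/(k_d L₀) = 1 − 0.531×1.703/(0.267×22.1) = 0.8467, so
t_c = ln(7.378 × 0.8467) / 1.703 = 1.832 / 1.703 = 1.076 d.
D_c = (k_d/k_r) L₀ e^(−k_d t_c) = (0.267/1.97) × 22.1 × e^(−0.267×1.076) = 0.1355 × 22.1 × 0.7503 = 2.247 mg/L.
Minimum DO = C_s − D_c = 9.75 − 2.247 = 7.503 mg/L.

t_c ≈ 1.08 d; D_c ≈ 2.25 mg/L; min DO ≈ 7.50 mg/L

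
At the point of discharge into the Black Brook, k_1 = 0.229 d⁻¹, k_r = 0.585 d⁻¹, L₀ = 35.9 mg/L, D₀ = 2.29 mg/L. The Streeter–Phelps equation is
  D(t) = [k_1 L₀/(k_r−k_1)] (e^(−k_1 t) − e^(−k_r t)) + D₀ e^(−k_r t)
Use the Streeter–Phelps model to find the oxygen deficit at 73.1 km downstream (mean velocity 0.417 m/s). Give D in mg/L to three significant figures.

D ≈ 8.16 mg/L

Travel time t = x/v = 73.1 km / (0.417 m/s) = 73100 m / 0.417 m/s = 175300 s = 2.029 d.
k_1 L₀/(k_r−k_1) = 0.229×35.9/(0.585−0.229) = 8.221/0.3560 = 23.09 mg/L.
e^(−k_1 t) = e^(−0.229×2.029) = 0.6284; e^(−k_r t) = e^(−0.585×2.029) = 0.3052.
D = 23.09 × (0.6284 − 0.3052) + 2.29 × 0.3052 = 7.464 + 0.6988 = 8.163 mg/L.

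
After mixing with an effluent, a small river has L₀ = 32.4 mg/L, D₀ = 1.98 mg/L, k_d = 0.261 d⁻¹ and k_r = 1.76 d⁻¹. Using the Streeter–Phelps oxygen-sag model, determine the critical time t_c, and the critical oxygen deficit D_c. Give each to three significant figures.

t_c ≈ 0.985 d; D_c ≈ 3.72 mg/L

At the critical point dD/dt = 0, so k_d L₀ e^(−k_d t) = k_r D. Substituting D(t) from the Streeter–Phelps equation and solving for t gives
t_c = ln[(k_r/k_d)(1 − D₀(k_r−k_d)/(k_d L₀))] / (k_r−k_d).
Here k_r−k_d = 1.499 d⁻¹ and 1 − D₀(k_r−k_d)/(k_d L₀) = 1 − 1.98×1.499/(0.261×32.4) = 0.6490, so
t_c = ln(6.743 × 0.6490) / 1.499 = 1.476 / 1.499 = 0.9848 d.
D_c = (k_d/k_r) L₀ e^(−k_d t_c) = (0.261/1.76) × 32.4 × e^(−0.261×0.9848) = 0.1483 × 32.4 × 0.7733 = 3.716 mg/L.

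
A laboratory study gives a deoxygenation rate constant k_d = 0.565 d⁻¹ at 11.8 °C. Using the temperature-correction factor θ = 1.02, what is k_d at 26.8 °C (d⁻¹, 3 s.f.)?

k_d ≈ 0.760 d⁻¹

k_d(T₂) = k_d(T₁) · θ^(T₂−T₁) = 0.565 × 1.02^(26.8−11.8)
= 0.565 × 1.02^15.0 = 0.565 × 1.346 = 0.7604 d⁻¹.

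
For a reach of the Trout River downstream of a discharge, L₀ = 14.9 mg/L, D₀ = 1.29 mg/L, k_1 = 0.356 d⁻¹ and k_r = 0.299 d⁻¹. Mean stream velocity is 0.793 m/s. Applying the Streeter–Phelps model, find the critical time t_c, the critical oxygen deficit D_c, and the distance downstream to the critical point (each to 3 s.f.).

t_c ≈ 2.82 d; D_c ≈ 6.50 mg/L; x_c ≈ 193 km

t_c = [1/(k_r−k_1)] ln[(k_r/k_1)(1 − D₀(k_r−k_1)/(k_1 L₀))]
= [1/(0.299−0.356)] ln[(0.299/0.356)(1 − 1.29×-0.05700/(0.356×14.9))]
= (1/-0.05700) ln[0.8399 × 1.014] = -17.54 × ln(0.8515) = -17.54 × -0.1607 = 2.820 d.
D_c = (k_1/k_r) L₀ e^(−k_1 t_c) = (0.356/0.299) × 14.9 × e^(−0.356×2.820) = 1.191 × 14.9 × 0.3665 = 6.502 mg/L.
x_c = v t_c = 0.793 m/s × 2.820 d × 86400 s/d = 193200 m ≈ 193 km.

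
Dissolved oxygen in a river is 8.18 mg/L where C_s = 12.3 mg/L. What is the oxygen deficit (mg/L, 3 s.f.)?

D ≈ 4.12 mg/L

D = C_s − C = 12.3 − 8.18 = 4.12 mg/L.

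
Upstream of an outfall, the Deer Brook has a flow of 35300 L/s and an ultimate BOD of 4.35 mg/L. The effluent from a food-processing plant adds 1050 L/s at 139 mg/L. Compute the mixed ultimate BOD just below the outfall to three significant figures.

8.24 mg/L

Flow-weighted mixing: C = (Q_r C_r + Q_w C_w)/(Q_r + Q_w)
= (35300×4.35 + 1050×139)/(35300 + 1050) = 299500/36350 = 8.239 mg/L.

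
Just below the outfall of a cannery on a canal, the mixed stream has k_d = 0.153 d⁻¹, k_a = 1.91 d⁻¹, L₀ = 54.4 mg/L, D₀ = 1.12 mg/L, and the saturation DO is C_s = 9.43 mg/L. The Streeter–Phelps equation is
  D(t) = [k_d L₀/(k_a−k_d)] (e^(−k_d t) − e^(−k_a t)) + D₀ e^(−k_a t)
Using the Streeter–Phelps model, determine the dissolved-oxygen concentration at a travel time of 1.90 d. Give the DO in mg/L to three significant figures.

k_d L₀/(k_a−k_d) = 0.153×54.4/(1.91−0.153) = 8.323/1.757 = 4.737 mg/L.
e^(−k_d t) = e^(−0.153×1.900) = 0.7477; e^(−k_a t) = e^(−1.91×1.900) = 0.02654.
D = 4.737 × (0.7477 − 0.02654) + 1.12 × 0.02654 = 3.416 + 0.02973 = 3.446 mg/L.
DO = C_s − D = 9.43 − 3.446 = 5.984 mg/L.

DO ≈ 5.98 mg/L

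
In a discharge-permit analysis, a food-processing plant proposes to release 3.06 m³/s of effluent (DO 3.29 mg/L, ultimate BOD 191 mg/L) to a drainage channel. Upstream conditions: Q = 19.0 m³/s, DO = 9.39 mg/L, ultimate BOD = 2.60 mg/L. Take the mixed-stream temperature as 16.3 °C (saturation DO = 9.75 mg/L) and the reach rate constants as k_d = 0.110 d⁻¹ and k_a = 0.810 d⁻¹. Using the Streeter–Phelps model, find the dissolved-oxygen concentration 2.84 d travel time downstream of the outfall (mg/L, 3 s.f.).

DO ≈ 6.78 mg/L

Mixed DO = (19.0×9.39 + 3.06×3.29)/(19.0+3.06) = 188.5/22.06 = 8.544 mg/L.
Mixed L₀ = (19.0×2.60 + 3.06×191)/(22.06) = 633.9/22.06 = 28.73 mg/L.
Initial deficit D₀ = C_s − DO₀ = 9.75 − 8.544 = 1.206 mg/L.
D(2.84) = [0.110×28.73/(0.810−0.110)](e^(−0.110×2.84) − e^(−0.810×2.84)) + 1.206 e^(−0.810×2.84)
= 4.515 × (0.7317 − 0.1002) + 1.206 × 0.1002 = 2.972 mg/L.
DO = 9.75 − 2.972 = 6.778 mg/L.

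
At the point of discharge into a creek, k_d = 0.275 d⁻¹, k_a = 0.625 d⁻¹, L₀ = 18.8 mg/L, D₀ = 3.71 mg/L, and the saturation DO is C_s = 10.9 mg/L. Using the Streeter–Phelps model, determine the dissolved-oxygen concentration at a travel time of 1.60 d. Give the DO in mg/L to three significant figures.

k_d L₀/(k_a−k_d) = 0.275×18.8/(0.625−0.275) = 5.170/0.3500 = 14.77 mg/L.
e^(−k_d t) = e^(−0.275×1.600) = 0.6440; e^(−k_a t) = e^(−0.625×1.600) = 0.3679.
D = 14.77 × (0.6440 − 0.3679) + 3.71 × 0.3679 = 4.079 + 1.365 = 5.444 mg/L.
DO = C_s − D = 10.9 − 5.444 = 5.456 mg/L.

DO ≈ 5.46 mg/L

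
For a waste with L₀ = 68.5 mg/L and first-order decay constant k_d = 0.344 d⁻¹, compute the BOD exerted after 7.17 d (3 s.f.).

y_t = L₀(1 − e^(−k_d t)) = 68.5 × (1 − e^(−0.344×7.17))
= 68.5 × (1 − 0.08488) = 68.5 × 0.9151 = 62.69 mg/L.

y ≈ 62.7 mg/L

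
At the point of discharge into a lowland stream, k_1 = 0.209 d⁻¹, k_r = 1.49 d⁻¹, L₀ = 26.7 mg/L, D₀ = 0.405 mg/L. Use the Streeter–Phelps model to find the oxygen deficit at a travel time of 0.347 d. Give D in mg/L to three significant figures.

D ≈ 1.70 mg/L

k_1 L₀/(k_r−k_1) = 0.209×26.7/(1.49−0.209) = 5.580/1.281 = 4.356 mg/L.
e^(−k_1 t) = e^(−0.209×0.3470) = 0.9300; e^(−k_r t) = e^(−1.49×0.3470) = 0.5963.
D = 4.356 × (0.9300 − 0.5963) + 0.405 × 0.5963 = 1.454 + 0.2415 = 1.695 mg/L.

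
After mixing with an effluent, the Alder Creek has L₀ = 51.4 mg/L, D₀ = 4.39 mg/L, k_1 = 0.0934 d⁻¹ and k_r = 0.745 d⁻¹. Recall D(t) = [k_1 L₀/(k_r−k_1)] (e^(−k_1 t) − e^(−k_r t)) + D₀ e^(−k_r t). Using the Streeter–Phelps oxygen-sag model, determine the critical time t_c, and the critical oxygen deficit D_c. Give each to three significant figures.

At the critical point dD/dt = 0, so k_1 L₀ e^(−k_1 t) = k_r D. Substituting D(t) from the Streeter–Phelps equation and solving for t gives
t_c = ln[(k_r/k_1)(1 − D₀(k_r−k_1)/(k_1 L₀))] / (k_r−k_1).
Here k_r−k_1 = 0.6516 d⁻¹ and 1 − D₀(k_r−k_1)/(k_1 L₀) = 1 − 4.39×0.6516/(0.0934×51.4) = 0.4042, so
t_c = ln(7.976 × 0.4042) / 0.6516 = 1.171 / 0.6516 = 1.796 d.
L(t_c) = L₀ e^(−k_1 t_c) = 51.4 × 0.8455 = 43.46 mg/L, and at the critical point k_r D_c = k_1 L, so D_c = (0.0934/0.745) × 43.46 = 5.449 mg/L.

t_c ≈ 1.80 d; D_c ≈ 5.45 mg/L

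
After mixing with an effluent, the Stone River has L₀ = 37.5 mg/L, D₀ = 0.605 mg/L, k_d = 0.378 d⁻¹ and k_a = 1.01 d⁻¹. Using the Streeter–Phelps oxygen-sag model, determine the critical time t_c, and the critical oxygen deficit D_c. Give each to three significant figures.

t_c ≈ 1.51 d; D_c ≈ 7.93 mg/L

With k_a/k_d = 2.672 and 1 − D₀(k_a−k_d)/(k_d L₀) = 0.9730,
t_c = ln(2.672 × 0.9730) / (1.01 − 0.378) = ln(2.600) / 0.6320 = 0.9555/0.6320 = 1.512 d.
D_c = (k_d/k_a) L₀ e^(−k_d t_c) = (0.378/1.01) × 37.5 × e^(−0.378×1.512) = 0.3743 × 37.5 × 0.5647 = 7.925 mg/L.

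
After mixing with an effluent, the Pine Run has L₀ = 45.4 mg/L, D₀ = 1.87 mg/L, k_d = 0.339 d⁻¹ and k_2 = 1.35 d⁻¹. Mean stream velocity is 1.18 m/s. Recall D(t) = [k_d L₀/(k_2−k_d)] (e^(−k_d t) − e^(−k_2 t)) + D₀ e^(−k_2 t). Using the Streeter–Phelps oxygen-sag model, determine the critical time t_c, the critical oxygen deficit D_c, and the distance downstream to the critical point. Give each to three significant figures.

t_c ≈ 1.24 d; D_c ≈ 7.50 mg/L; x_c ≈ 126 km

At the critical point dD/dt = 0, so k_d L₀ e^(−k_d t) = k_2 D. Substituting D(t) from the Streeter–Phelps equation and solving for t gives
t_c = ln[(k_2/k_d)(1 − D₀(k_2−k_d)/(k_d L₀))] / (k_2−k_d).
Here k_2−k_d = 1.011 d⁻¹ and 1 − D₀(k_2−k_d)/(k_d L₀) = 1 − 1.87×1.011/(0.339×45.4) = 0.8772, so
t_c = ln(3.982 × 0.8772) / 1.011 = 1.251 / 1.011 = 1.237 d.
D_c = (k_d/k_2) L₀ e^(−k_d t_c) = (0.339/1.35) × 45.4 × e^(−0.339×1.237) = 0.2511 × 45.4 × 0.6574 = 7.495 mg/L.
x_c = v t_c = 1.18 m/s × 1.237 d × 86400 s/d = 126100 m ≈ 126 km.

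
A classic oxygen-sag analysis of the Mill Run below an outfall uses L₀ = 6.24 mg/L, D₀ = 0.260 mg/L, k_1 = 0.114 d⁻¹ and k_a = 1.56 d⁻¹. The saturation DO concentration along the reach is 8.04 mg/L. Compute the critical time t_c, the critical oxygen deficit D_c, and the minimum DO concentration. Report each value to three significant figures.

t_c ≈ 1.29 d; D_c ≈ 0.394 mg/L; min DO ≈ 7.65 mg/L

With k_a/k_1 = 13.68 and 1 − D₀(k_a−k_1)/(k_1 L₀) = 0.4715,
t_c = ln(13.68 × 0.4715) / (1.56 − 0.114) = ln(6.452) / 1.446 = 1.864/1.446 = 1.289 d.
L(t_c) = L₀ e^(−k_1 t_c) = 6.24 × 0.8633 = 5.387 mg/L, and at the critical point k_a D_c = k_1 L, so D_c = (0.114/1.56) × 5.387 = 0.3937 mg/L.
Minimum DO = C_s − D_c = 8.04 − 0.3937 = 7.646 mg/L.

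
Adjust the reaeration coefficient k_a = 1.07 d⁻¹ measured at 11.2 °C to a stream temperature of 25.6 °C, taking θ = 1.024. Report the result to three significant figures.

k_a ≈ 1.51 d⁻¹

k_a(T₂) = k_a(T₁) · θ^(T₂−T₁) = 1.07 × 1.024^(25.6−11.2)
= 1.07 × 1.024^14.4 = 1.07 × 1.407 = 1.506 d⁻¹.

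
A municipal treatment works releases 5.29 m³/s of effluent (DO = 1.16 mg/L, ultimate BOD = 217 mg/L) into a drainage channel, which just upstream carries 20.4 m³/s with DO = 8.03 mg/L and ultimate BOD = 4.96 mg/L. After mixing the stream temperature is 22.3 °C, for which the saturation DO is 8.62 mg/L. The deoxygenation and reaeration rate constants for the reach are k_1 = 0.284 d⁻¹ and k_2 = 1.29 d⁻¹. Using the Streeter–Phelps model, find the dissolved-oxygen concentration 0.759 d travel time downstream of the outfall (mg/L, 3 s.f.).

DO ≈ 1.96 mg/L

Mixed DO = (20.4×8.03 + 5.29×1.16)/(20.4+5.29) = 169.9/25.69 = 6.615 mg/L.
Mixed L₀ = (20.4×4.96 + 5.29×217)/(25.69) = 1249/25.69 = 48.62 mg/L.
Initial deficit D₀ = C_s − DO₀ = 8.62 − 6.615 = 2.005 mg/L.
D(0.759) = [0.284×48.62/(1.29−0.284)](e^(−0.284×0.759) − e^(−1.29×0.759)) + 2.005 e^(−1.29×0.759)
= 13.73 × (0.8061 − 0.3756) + 2.005 × 0.3756 = 6.662 mg/L.
DO = 8.62 − 6.662 = 1.958 mg/L.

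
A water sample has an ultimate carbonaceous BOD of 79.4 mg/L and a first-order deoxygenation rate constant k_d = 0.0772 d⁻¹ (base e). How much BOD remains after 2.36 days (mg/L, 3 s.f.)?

L ≈ 66.2 mg/L

L_t = L₀ e^(−k_d t) = 79.4 × e^(−0.0772×2.36) = 79.4 × 0.8334 = 66.18 mg/L.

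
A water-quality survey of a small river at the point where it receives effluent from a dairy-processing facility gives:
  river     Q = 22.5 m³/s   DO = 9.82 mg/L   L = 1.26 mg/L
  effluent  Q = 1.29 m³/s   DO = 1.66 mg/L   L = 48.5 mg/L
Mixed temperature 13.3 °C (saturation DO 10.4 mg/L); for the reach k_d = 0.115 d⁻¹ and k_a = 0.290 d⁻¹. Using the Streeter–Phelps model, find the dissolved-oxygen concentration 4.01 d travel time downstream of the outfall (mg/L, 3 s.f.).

Mixed DO = (22.5×9.82 + 1.29×1.66)/(22.5+1.29) = 223.1/23.79 = 9.378 mg/L.
Mixed L₀ = (22.5×1.26 + 1.29×48.5)/(23.79) = 90.92/23.79 = 3.822 mg/L.
Initial deficit D₀ = C_s − DO₀ = 10.4 − 9.378 = 1.022 mg/L.
D(4.01) = [0.115×3.822/(0.290−0.115)](e^(−0.115×4.01) − e^(−0.290×4.01)) + 1.022 e^(−0.290×4.01)
= 2.511 × (0.6306 − 0.3126) + 1.022 × 0.3126 = 1.118 mg/L.
DO = 10.4 − 1.118 = 9.282 mg/L.

DO ≈ 9.28 mg/L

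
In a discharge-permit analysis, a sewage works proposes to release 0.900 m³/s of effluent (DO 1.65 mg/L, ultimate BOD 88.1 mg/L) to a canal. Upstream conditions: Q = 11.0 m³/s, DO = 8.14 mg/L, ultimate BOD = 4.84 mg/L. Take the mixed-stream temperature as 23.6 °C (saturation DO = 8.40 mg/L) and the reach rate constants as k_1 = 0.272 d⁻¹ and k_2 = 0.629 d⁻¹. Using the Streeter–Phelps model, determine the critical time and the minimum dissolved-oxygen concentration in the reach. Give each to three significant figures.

Mixed DO = (11.0×8.14 + 0.900×1.65)/(11.0+0.900) = 91.03/11.90 = 7.649 mg/L.
Mixed L₀ = (11.0×4.84 + 0.900×88.1)/(11.90) = 132.5/11.90 = 11.14 mg/L.
Initial deficit D₀ = C_s − DO₀ = 8.40 − 7.649 = 0.7508 mg/L.
t_c = (1/0.3570) ln[(0.629/0.272)(1 − 0.7508×0.3570/(0.272×11.14))] = 2.801 × ln(2.108) = 2.089 d.
D_c = (0.272/0.629) × 11.14 × e^(−0.272×2.089) = 0.4324 × 11.14 × 0.5666 = 2.729 mg/L.
Minimum DO = 8.40 − 2.729 = 5.671 mg/L.

t_c ≈ 2.09 d; minimum DO ≈ 5.67 mg/L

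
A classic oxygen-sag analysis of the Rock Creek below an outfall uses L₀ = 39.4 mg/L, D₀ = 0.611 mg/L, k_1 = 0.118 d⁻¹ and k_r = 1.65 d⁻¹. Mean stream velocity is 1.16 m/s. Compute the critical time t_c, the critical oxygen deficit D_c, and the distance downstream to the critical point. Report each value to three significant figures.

t_c ≈ 1.58 d; D_c ≈ 2.34 mg/L; x_c ≈ 158 km

At the critical point dD/dt = 0, so k_1 L₀ e^(−k_1 t) = k_r D. Substituting D(t) from the Streeter–Phelps equation and solving for t gives
t_c = ln[(k_r/k_1)(1 − D₀(k_r−k_1)/(k_1 L₀))] / (k_r−k_1).
Here k_r−k_1 = 1.532 d⁻¹ and 1 − D₀(k_r−k_1)/(k_1 L₀) = 1 − 0.611×1.532/(0.118×39.4) = 0.7987, so
t_c = ln(13.98 × 0.7987) / 1.532 = 2.413 / 1.532 = 1.575 d.
L(t_c) = L₀ e^(−k_1 t_c) = 39.4 × 0.8304 = 32.72 mg/L, and at the critical point k_r D_c = k_1 L, so D_c = (0.118/1.65) × 32.72 = 2.340 mg/L.
x_c = v t_c = 1.16 m/s × 1.575 d × 86400 s/d = 157900 m ≈ 158 km.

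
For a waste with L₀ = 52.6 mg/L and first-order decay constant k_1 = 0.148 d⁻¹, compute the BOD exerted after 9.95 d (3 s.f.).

y_t = L₀(1 − e^(−k_1 t)) = 52.6 × (1 − e^(−0.148×9.95))
= 52.6 × (1 − 0.2293) = 52.6 × 0.7707 = 40.54 mg/L.

y ≈ 40.5 mg/L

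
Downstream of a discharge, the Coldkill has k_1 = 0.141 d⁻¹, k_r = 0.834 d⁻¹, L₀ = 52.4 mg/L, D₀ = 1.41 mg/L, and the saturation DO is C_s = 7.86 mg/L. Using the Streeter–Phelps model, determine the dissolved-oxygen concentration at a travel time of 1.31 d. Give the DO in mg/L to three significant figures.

k_1 L₀/(k_r−k_1) = 0.141×52.4/(0.834−0.141) = 7.388/0.6930 = 10.66 mg/L.
e^(−k_1 t) = e^(−0.141×1.310) = 0.8313; e^(−k_r t) = e^(−0.834×1.310) = 0.3354.
D = 10.66 × (0.8313 − 0.3354) + 1.41 × 0.3354 = 5.288 + 0.4729 = 5.761 mg/L.
DO = C_s − D = 7.86 − 5.761 = 2.099 mg/L.

DO ≈ 2.10 mg/L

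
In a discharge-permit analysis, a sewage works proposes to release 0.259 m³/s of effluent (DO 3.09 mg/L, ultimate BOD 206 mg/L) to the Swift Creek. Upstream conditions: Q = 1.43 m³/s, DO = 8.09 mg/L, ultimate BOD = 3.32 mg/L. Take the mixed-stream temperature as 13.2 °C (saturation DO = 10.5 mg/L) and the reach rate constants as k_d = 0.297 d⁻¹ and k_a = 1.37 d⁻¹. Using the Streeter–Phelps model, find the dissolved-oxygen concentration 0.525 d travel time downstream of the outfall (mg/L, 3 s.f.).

Mixed DO = (1.43×8.09 + 0.259×3.09)/(1.43+0.259) = 12.37/1.689 = 7.323 mg/L.
Mixed L₀ = (1.43×3.32 + 0.259×206)/(1.689) = 58.10/1.689 = 34.40 mg/L.
Initial deficit D₀ = C_s − DO₀ = 10.5 − 7.323 = 3.177 mg/L.
D(0.525) = [0.297×34.40/(1.37−0.297)](e^(−0.297×0.525) − e^(−1.37×0.525)) + 3.177 e^(−1.37×0.525)
= 9.522 × (0.8556 − 0.4871) + 3.177 × 0.4871 = 5.056 mg/L.
DO = 10.5 − 5.056 = 5.444 mg/L.

DO ≈ 5.44 mg/L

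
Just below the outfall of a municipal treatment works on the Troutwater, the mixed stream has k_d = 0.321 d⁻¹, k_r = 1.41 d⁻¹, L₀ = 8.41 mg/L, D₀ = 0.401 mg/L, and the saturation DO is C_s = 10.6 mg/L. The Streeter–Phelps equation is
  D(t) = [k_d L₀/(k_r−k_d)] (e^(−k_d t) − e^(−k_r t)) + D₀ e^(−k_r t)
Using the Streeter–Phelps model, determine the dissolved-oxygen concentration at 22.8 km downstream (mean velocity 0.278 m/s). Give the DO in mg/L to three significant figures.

DO ≈ 9.32 mg/L

Travel time t = x/v = 22.8 km / (0.278 m/s) = 22800 m / 0.278 m/s = 82010 s = 0.9492 d.
k_d L₀/(k_r−k_d) = 0.321×8.41/(1.41−0.321) = 2.700/1.089 = 2.479 mg/L.
e^(−k_d t) = e^(−0.321×0.9492) = 0.7373; e^(−k_r t) = e^(−1.41×0.9492) = 0.2623.
D = 2.479 × (0.7373 − 0.2623) + 0.401 × 0.2623 = 1.178 + 0.1052 = 1.283 mg/L.
DO = C_s − D = 10.6 − 1.283 = 9.317 mg/L.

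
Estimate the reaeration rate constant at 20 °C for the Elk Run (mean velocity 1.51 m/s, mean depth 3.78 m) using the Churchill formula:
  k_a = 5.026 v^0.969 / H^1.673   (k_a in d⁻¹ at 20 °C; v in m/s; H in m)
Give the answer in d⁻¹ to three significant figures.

k_a ≈ 0.810 d⁻¹

k_a = 5.026 × 1.51^0.969 / 3.78^1.673 = 5.026 × 1.491 / 9.250 = 0.8100 d⁻¹.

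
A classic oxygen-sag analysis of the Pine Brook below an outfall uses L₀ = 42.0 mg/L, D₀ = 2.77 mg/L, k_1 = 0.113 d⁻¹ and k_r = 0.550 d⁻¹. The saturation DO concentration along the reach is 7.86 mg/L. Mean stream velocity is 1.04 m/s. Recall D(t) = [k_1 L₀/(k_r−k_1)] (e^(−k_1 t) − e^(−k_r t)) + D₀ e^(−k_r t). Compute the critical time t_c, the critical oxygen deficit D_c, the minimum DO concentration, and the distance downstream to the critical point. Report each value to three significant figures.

At the critical point dD/dt = 0, so k_1 L₀ e^(−k_1 t) = k_r D. Substituting D(t) from the Streeter–Phelps equation and solving for t gives
t_c = ln[(k_r/k_1)(1 − D₀(k_r−k_1)/(k_1 L₀))] / (k_r−k_1).
Here k_r−k_1 = 0.4370 d⁻¹ and 1 − D₀(k_r−k_1)/(k_1 L₀) = 1 − 2.77×0.4370/(0.113×42.0) = 0.7449, so
t_c = ln(4.867 × 0.7449) / 0.4370 = 1.288 / 0.4370 = 2.948 d.
L(t_c) = L₀ e^(−k_1 t_c) = 42.0 × 0.7167 = 30.10 mg/L, and at the critical point k_r D_c = k_1 L, so D_c = (0.113/0.550) × 30.10 = 6.185 mg/L.
Minimum DO = C_s − D_c = 7.86 − 6.185 = 1.675 mg/L.
x_c = v t_c = 1.04 m/s × 2.948 d × 86400 s/d = 264900 m ≈ 265 km.

t_c ≈ 2.95 d; D_c ≈ 6.18 mg/L; min DO ≈ 1.68 mg/L; x_c ≈ 265 km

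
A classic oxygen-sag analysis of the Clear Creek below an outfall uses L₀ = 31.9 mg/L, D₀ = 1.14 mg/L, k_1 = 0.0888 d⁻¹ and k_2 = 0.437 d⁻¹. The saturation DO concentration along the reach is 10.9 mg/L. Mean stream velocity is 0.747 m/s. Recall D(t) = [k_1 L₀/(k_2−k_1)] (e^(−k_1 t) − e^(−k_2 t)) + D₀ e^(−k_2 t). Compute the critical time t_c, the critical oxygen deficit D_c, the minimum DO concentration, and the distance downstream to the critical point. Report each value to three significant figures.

t_c ≈ 4.14 d; D_c ≈ 4.49 mg/L; min DO ≈ 6.41 mg/L; x_c ≈ 267 km

t_c = [1/(k_2−k_1)] ln[(k_2/k_1)(1 − D₀(k_2−k_1)/(k_1 L₀))]
= [1/(0.437−0.0888)] ln[(0.437/0.0888)(1 − 1.14×0.3482/(0.0888×31.9))]
= (1/0.3482) ln[4.921 × 0.8599] = 2.872 × ln(4.232) = 2.872 × 1.443 = 4.143 d.
D_c = (k_1/k_2) L₀ e^(−k_1 t_c) = (0.0888/0.437) × 31.9 × e^(−0.0888×4.143) = 0.2032 × 31.9 × 0.6922 = 4.487 mg/L.
Minimum DO = C_s − D_c = 10.9 − 4.487 = 6.413 mg/L.
x_c = v t_c = 0.747 m/s × 4.143 d × 86400 s/d = 267400 m ≈ 267 km.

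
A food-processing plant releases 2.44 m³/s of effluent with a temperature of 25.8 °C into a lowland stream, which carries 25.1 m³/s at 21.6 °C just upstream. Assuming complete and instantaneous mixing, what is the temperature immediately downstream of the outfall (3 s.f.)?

22.0 °C

Flow-weighted mixing: C = (Q_r C_r + Q_w C_w)/(Q_r + Q_w)
= (25.1×21.6 + 2.44×25.8)/(25.1 + 2.44) = 605.1/27.54 = 21.97 °C.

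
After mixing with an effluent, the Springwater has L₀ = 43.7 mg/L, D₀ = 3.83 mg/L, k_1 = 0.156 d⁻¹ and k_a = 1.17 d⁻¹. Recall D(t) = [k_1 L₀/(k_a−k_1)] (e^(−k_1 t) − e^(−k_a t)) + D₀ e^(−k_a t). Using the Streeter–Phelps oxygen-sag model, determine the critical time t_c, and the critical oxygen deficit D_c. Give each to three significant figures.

At the critical point dD/dt = 0, so k_1 L₀ e^(−k_1 t) = k_a D. Substituting D(t) from the Streeter–Phelps equation and solving for t gives
t_c = ln[(k_a/k_1)(1 − D₀(k_a−k_1)/(k_1 L₀))] / (k_a−k_1).
Here k_a−k_1 = 1.014 d⁻¹ and 1 − D₀(k_a−k_1)/(k_1 L₀) = 1 − 3.83×1.014/(0.156×43.7) = 0.4303, so
t_c = ln(7.500 × 0.4303) / 1.014 = 1.172 / 1.014 = 1.156 d.
D_c = (k_1/k_a) L₀ e^(−k_1 t_c) = (0.156/1.17) × 43.7 × e^(−0.156×1.156) = 0.1333 × 43.7 × 0.8351 = 4.866 mg/L.

t_c ≈ 1.16 d; D_c ≈ 4.87 mg/L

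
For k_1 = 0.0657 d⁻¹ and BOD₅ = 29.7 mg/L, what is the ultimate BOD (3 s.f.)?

BOD₅ = L₀(1 − e^(−5k_1)) ⇒ L₀ = BOD₅ / (1 − e^(−5×0.0657))
= 29.7 / (1 − 0.7200) = 29.7 / 0.2800 = 106.1 mg/L.

L₀ ≈ 106 mg/L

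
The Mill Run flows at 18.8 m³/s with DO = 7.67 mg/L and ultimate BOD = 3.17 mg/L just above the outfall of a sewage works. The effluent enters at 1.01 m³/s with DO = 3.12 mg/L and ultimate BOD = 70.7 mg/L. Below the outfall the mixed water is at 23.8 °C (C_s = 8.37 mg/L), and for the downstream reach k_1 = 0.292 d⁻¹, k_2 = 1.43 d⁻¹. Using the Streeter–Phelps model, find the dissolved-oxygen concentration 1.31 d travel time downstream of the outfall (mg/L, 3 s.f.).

Mixed DO = (18.8×7.67 + 1.01×3.12)/(18.8+1.01) = 147.3/19.81 = 7.438 mg/L.
Mixed L₀ = (18.8×3.17 + 1.01×70.7)/(19.81) = 131.0/19.81 = 6.613 mg/L.
Initial deficit D₀ = C_s − DO₀ = 8.37 − 7.438 = 0.9320 mg/L.
D(1.31) = [0.292×6.613/(1.43−0.292)](e^(−0.292×1.31) − e^(−1.43×1.31)) + 0.9320 e^(−1.43×1.31)
= 1.697 × (0.6821 − 0.1536) + 0.9320 × 0.1536 = 1.040 mg/L.
DO = 8.37 − 1.040 = 7.330 mg/L.

DO ≈ 7.33 mg/L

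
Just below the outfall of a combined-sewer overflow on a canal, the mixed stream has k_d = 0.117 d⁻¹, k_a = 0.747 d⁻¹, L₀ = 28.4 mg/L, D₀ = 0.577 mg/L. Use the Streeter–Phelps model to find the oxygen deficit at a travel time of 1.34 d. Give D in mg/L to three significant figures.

D ≈ 2.78 mg/L

k_d L₀/(k_a−k_d) = 0.117×28.4/(0.747−0.117) = 3.323/0.6300 = 5.274 mg/L.
e^(−k_d t) = e^(−0.117×1.340) = 0.8549; e^(−k_a t) = e^(−0.747×1.340) = 0.3675.
D = 5.274 × (0.8549 − 0.3675) + 0.577 × 0.3675 = 2.571 + 0.2121 = 2.783 mg/L.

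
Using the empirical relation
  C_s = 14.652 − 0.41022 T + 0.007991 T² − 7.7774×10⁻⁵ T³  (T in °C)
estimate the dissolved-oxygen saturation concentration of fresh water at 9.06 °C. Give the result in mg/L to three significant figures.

C_s = 14.652 − 0.41022×9.06 + 0.007991×9.06² − 7.7774×10⁻⁵×9.06³ = 11.53 mg/L.

C_s ≈ 11.5 mg/L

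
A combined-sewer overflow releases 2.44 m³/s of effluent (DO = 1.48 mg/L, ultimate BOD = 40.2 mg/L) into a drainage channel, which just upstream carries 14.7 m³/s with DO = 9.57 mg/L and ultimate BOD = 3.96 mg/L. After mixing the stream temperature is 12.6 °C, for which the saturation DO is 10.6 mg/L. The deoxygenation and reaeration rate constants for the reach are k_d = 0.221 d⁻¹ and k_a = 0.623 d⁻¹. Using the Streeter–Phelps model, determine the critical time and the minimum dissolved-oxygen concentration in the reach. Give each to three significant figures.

t_c ≈ 1.16 d; minimum DO ≈ 8.10 mg/L

Mixed DO = (14.7×9.57 + 2.44×1.48)/(14.7+2.44) = 144.3/17.14 = 8.418 mg/L.
Mixed L₀ = (14.7×3.96 + 2.44×40.2)/(17.14) = 156.3/17.14 = 9.119 mg/L.
Initial deficit D₀ = C_s − DO₀ = 10.6 − 8.418 = 2.182 mg/L.
t_c = (1/0.4020) ln[(0.623/0.221)(1 − 2.182×0.4020/(0.221×9.119))] = 2.488 × ln(1.592) = 1.157 d.
D_c = (0.221/0.623) × 9.119 × e^(−0.221×1.157) = 0.3547 × 9.119 × 0.7744 = 2.505 mg/L.
Minimum DO = 10.6 − 2.505 = 8.095 mg/L.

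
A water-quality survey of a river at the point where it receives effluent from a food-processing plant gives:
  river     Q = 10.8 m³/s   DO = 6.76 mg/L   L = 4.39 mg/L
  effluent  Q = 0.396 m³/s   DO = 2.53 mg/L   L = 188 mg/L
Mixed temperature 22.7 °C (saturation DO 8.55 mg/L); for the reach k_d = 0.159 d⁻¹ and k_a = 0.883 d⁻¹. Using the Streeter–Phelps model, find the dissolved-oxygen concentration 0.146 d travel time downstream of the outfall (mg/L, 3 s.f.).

Mixed DO = (10.8×6.76 + 0.396×2.53)/(10.8+0.396) = 74.01/11.20 = 6.610 mg/L.
Mixed L₀ = (10.8×4.39 + 0.396×188)/(11.20) = 121.9/11.20 = 10.88 mg/L.
Initial deficit D₀ = C_s − DO₀ = 8.55 − 6.610 = 1.940 mg/L.
D(0.146) = [0.159×10.88/(0.883−0.159)](e^(−0.159×0.146) − e^(−0.883×0.146)) + 1.940 e^(−0.883×0.146)
= 2.390 × (0.9771 − 0.8790) + 1.940 × 0.8790 = 1.939 mg/L.
DO = 8.55 − 1.939 = 6.611 mg/L.

DO ≈ 6.61 mg/L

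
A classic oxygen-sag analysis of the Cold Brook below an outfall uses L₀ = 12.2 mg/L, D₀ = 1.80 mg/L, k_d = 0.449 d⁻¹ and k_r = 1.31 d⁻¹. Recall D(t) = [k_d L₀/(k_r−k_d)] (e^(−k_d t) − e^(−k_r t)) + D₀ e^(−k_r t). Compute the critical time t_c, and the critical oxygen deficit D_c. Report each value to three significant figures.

t_c ≈ 0.857 d; D_c ≈ 2.85 mg/L

With k_r/k_d = 2.918 and 1 − D₀(k_r−k_d)/(k_d L₀) = 0.7171,
t_c = ln(2.918 × 0.7171) / (1.31 − 0.449) = ln(2.092) / 0.8610 = 0.7382/0.8610 = 0.8574 d.
L(t_c) = L₀ e^(−k_d t_c) = 12.2 × 0.6805 = 8.302 mg/L, and at the critical point k_r D_c = k_d L, so D_c = (0.449/1.31) × 8.302 = 2.845 mg/L.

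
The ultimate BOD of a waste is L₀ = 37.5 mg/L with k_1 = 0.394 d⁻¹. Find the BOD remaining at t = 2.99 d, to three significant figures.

L_t = L₀ e^(−k_1 t) = 37.5 × e^(−0.394×2.99) = 37.5 × 0.3079 = 11.55 mg/L.

L ≈ 11.5 mg/L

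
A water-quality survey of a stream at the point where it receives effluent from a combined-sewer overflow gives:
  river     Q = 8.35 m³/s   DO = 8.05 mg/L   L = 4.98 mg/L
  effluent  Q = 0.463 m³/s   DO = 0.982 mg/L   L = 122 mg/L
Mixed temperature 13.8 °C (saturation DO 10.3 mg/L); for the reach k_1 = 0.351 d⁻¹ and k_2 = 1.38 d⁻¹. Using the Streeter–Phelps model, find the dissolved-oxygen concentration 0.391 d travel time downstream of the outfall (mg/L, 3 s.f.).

DO ≈ 7.68 mg/L

Mixed DO = (8.35×8.05 + 0.463×0.982)/(8.35+0.463) = 67.67/8.813 = 7.679 mg/L.
Mixed L₀ = (8.35×4.98 + 0.463×122)/(8.813) = 98.07/8.813 = 11.13 mg/L.
Initial deficit D₀ = C_s − DO₀ = 10.3 − 7.679 = 2.621 mg/L.
D(0.391) = [0.351×11.13/(1.38−0.351)](e^(−0.351×0.391) − e^(−1.38×0.391)) + 2.621 e^(−1.38×0.391)
= 3.796 × (0.8718 − 0.5830) + 2.621 × 0.5830 = 2.624 mg/L.
DO = 10.3 − 2.624 = 7.676 mg/L.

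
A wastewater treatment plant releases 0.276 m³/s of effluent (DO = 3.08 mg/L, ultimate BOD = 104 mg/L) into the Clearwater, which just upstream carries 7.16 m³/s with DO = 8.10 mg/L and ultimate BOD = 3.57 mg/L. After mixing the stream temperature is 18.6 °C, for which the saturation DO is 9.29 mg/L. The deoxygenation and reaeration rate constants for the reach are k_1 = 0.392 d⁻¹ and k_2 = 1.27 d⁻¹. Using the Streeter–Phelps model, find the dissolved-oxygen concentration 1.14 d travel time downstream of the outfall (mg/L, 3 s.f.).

Mixed DO = (7.16×8.10 + 0.276×3.08)/(7.16+0.276) = 58.85/7.436 = 7.914 mg/L.
Mixed L₀ = (7.16×3.57 + 0.276×104)/(7.436) = 54.27/7.436 = 7.298 mg/L.
Initial deficit D₀ = C_s − DO₀ = 9.29 − 7.914 = 1.376 mg/L.
D(1.14) = [0.392×7.298/(1.27−0.392)](e^(−0.392×1.14) − e^(−1.27×1.14)) + 1.376 e^(−1.27×1.14)
= 3.258 × (0.6396 − 0.2351) + 1.376 × 0.2351 = 1.642 mg/L.
DO = 9.29 − 1.642 = 7.648 mg/L.

DO ≈ 7.65 mg/L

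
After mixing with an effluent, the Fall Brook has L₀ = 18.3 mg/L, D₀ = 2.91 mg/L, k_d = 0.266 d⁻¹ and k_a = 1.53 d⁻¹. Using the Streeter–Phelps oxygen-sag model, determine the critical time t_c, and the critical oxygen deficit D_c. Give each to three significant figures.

t_c ≈ 0.269 d; D_c ≈ 2.96 mg/L

At the critical point dD/dt = 0, so k_d L₀ e^(−k_d t) = k_a D. Substituting D(t) from the Streeter–Phelps equation and solving for t gives
t_c = ln[(k_a/k_d)(1 − D₀(k_a−k_d)/(k_d L₀))] / (k_a−k_d).
Here k_a−k_d = 1.264 d⁻¹ and 1 − D₀(k_a−k_d)/(k_d L₀) = 1 − 2.91×1.264/(0.266×18.3) = 0.2444, so
t_c = ln(5.752 × 0.2444) / 1.264 = 0.3405 / 1.264 = 0.2694 d.
L(t_c) = L₀ e^(−k_d t_c) = 18.3 × 0.9309 = 17.03 mg/L, and at the critical point k_a D_c = k_d L, so D_c = (0.266/1.53) × 17.03 = 2.962 mg/L.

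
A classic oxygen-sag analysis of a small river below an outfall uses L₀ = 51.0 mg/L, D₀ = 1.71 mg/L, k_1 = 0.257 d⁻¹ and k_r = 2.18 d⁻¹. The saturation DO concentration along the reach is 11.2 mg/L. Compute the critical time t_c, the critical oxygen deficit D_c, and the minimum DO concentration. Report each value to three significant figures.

At the critical point dD/dt = 0, so k_1 L₀ e^(−k_1 t) = k_r D. Substituting D(t) from the Streeter–Phelps equation and solving for t gives
t_c = ln[(k_r/k_1)(1 − D₀(k_r−k_1)/(k_1 L₀))] / (k_r−k_1).
Here k_r−k_1 = 1.923 d⁻¹ and 1 − D₀(k_r−k_1)/(k_1 L₀) = 1 − 1.71×1.923/(0.257×51.0) = 0.7491, so
t_c = ln(8.482 × 0.7491) / 1.923 = 1.849 / 1.923 = 0.9616 d.
L(t_c) = L₀ e^(−k_1 t_c) = 51.0 × 0.7810 = 39.83 mg/L, and at the critical point k_r D_c = k_1 L, so D_c = (0.257/2.18) × 39.83 = 4.696 mg/L.
Minimum DO = C_s − D_c = 11.2 − 4.696 = 6.504 mg/L.

t_c ≈ 0.962 d; D_c ≈ 4.70 mg/L; min DO ≈ 6.50 mg/L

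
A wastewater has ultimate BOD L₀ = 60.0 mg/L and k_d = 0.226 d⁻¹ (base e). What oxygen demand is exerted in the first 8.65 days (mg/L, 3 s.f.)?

y ≈ 51.5 mg/L

y_t = L₀(1 − e^(−k_d t)) = 60.0 × (1 − e^(−0.226×8.65))
= 60.0 × (1 − 0.1416) = 60.0 × 0.8584 = 51.51 mg/L.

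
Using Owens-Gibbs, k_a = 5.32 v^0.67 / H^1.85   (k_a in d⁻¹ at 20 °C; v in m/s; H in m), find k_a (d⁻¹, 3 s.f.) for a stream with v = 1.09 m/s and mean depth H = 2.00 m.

k_a ≈ 1.56 d⁻¹

k_a = 5.32 × 1.09^0.67 / 2.00^1.85 = 5.32 × 1.059 / 3.605 = 1.563 d⁻¹.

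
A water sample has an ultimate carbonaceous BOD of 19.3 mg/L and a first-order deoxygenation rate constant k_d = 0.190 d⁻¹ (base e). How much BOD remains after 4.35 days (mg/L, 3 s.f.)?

L ≈ 8.45 mg/L

L_t = L₀ e^(−k_d t) = 19.3 × e^(−0.190×4.35) = 19.3 × 0.4376 = 8.445 mg/L.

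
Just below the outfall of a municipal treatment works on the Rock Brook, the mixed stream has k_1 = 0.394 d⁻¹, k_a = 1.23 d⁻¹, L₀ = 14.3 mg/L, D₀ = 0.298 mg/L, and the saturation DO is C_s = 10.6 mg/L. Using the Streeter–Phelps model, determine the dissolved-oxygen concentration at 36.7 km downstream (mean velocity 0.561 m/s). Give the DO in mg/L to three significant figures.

DO ≈ 8.14 mg/L

Travel time t = x/v = 36.7 km / (0.561 m/s) = 36700 m / 0.561 m/s = 65420 s = 0.7572 d.
k_1 L₀/(k_a−k_1) = 0.394×14.3/(1.23−0.394) = 5.634/0.8360 = 6.739 mg/L.
e^(−k_1 t) = e^(−0.394×0.7572) = 0.7421; e^(−k_a t) = e^(−1.23×0.7572) = 0.3940.
D = 6.739 × (0.7421 − 0.3940) + 0.298 × 0.3940 = 2.346 + 0.1174 = 2.463 mg/L.
DO = C_s − D = 10.6 − 2.463 = 8.137 mg/L.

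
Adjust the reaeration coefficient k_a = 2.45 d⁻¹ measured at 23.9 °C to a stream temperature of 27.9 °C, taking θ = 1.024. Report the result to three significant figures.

k_a(T₂) = k_a(T₁) · θ^(T₂−T₁) = 2.45 × 1.024^(27.9−23.9)
= 2.45 × 1.024^4.00 = 2.45 × 1.100 = 2.694 d⁻¹.

k_a ≈ 2.69 d⁻¹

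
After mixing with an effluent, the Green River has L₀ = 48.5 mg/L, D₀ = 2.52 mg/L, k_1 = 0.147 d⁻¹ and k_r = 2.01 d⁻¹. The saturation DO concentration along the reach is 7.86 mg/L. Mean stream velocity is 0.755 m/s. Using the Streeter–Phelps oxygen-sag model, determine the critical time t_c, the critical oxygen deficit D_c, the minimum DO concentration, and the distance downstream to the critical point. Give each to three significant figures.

t_c ≈ 0.827 d; D_c ≈ 3.14 mg/L; min DO ≈ 4.72 mg/L; x_c ≈ 54.0 km

t_c = [1/(k_r−k_1)] ln[(k_r/k_1)(1 − D₀(k_r−k_1)/(k_1 L₀))]
= [1/(2.01−0.147)] ln[(2.01/0.147)(1 − 2.52×1.863/(0.147×48.5))]
= (1/1.863) ln[13.67 × 0.3415] = 0.5368 × ln(4.670) = 0.5368 × 1.541 = 0.8272 d.
D_c = (k_1/k_r) L₀ e^(−k_1 t_c) = (0.147/2.01) × 48.5 × e^(−0.147×0.8272) = 0.07313 × 48.5 × 0.8855 = 3.141 mg/L.
Minimum DO = C_s − D_c = 7.86 − 3.141 = 4.719 mg/L.
x_c = v t_c = 0.755 m/s × 0.8272 d × 86400 s/d = 53960 m ≈ 54.0 km.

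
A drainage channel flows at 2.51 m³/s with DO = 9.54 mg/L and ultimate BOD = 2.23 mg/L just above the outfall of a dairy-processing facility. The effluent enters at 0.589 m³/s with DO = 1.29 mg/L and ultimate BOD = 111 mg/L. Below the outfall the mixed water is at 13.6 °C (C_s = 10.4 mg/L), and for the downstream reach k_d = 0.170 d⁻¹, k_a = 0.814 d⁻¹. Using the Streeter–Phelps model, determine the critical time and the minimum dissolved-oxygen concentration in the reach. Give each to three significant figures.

Mixed DO = (2.51×9.54 + 0.589×1.29)/(2.51+0.589) = 24.71/3.099 = 7.972 mg/L.
Mixed L₀ = (2.51×2.23 + 0.589×111)/(3.099) = 70.98/3.099 = 22.90 mg/L.
Initial deficit D₀ = C_s − DO₀ = 10.4 − 7.972 = 2.428 mg/L.
t_c = (1/0.6440) ln[(0.814/0.170)(1 − 2.428×0.6440/(0.170×22.90))] = 1.553 × ln(2.865) = 1.635 d.
D_c = (0.170/0.814) × 22.90 × e^(−0.170×1.635) = 0.2088 × 22.90 × 0.7574 = 3.623 mg/L.
Minimum DO = 10.4 − 3.623 = 6.777 mg/L.

t_c ≈ 1.63 d; minimum DO ≈ 6.78 mg/L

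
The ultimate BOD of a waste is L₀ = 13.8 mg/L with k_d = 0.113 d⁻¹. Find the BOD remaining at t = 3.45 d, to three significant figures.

L ≈ 9.34 mg/L

L_t = L₀ e^(−k_d t) = 13.8 × e^(−0.113×3.45) = 13.8 × 0.6772 = 9.345 mg/L.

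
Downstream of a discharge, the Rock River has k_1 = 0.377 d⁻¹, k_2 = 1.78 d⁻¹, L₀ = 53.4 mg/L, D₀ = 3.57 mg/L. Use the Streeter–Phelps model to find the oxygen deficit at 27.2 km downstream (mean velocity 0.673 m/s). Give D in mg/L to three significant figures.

Travel time t = x/v = 27.2 km / (0.673 m/s) = 27200 m / 0.673 m/s = 40420 s = 0.4678 d.
k_1 L₀/(k_2−k_1) = 0.377×53.4/(1.78−0.377) = 20.13/1.403 = 14.35 mg/L.
e^(−k_1 t) = e^(−0.377×0.4678) = 0.8383; e^(−k_2 t) = e^(−1.78×0.4678) = 0.4349.
D = 14.35 × (0.8383 − 0.4349) + 3.57 × 0.4349 = 5.789 + 1.553 = 7.341 mg/L.

D ≈ 7.34 mg/L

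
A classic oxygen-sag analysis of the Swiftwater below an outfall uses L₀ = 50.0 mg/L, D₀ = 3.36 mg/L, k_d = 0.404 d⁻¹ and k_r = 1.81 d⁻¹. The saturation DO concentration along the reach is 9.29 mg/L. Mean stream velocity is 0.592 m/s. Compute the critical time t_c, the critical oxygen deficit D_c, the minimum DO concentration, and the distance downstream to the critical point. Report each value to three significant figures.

t_c ≈ 0.877 d; D_c ≈ 7.83 mg/L; min DO ≈ 1.46 mg/L; x_c ≈ 44.9 km

At the critical point dD/dt = 0, so k_d L₀ e^(−k_d t) = k_r D. Substituting D(t) from the Streeter–Phelps equation and solving for t gives
t_c = ln[(k_r/k_d)(1 − D₀(k_r−k_d)/(k_d L₀))] / (k_r−k_d).
Here k_r−k_d = 1.406 d⁻¹ and 1 − D₀(k_r−k_d)/(k_d L₀) = 1 − 3.36×1.406/(0.404×50.0) = 0.7661, so
t_c = ln(4.480 × 0.7661) / 1.406 = 1.233 / 1.406 = 0.8771 d.
D_c = (k_d/k_r) L₀ e^(−k_d t_c) = (0.404/1.81) × 50.0 × e^(−0.404×0.8771) = 0.2232 × 50.0 × 0.7016 = 7.830 mg/L.
Minimum DO = C_s − D_c = 9.29 − 7.830 = 1.460 mg/L.
x_c = v t_c = 0.592 m/s × 0.8771 d × 86400 s/d = 44860 m ≈ 44.9 km.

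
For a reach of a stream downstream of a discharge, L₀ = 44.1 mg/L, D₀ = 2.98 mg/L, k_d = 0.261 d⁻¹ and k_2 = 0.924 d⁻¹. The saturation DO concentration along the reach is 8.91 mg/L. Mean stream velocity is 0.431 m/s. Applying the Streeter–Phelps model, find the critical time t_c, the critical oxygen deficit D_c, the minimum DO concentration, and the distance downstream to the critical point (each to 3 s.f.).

t_c = [1/(k_2−k_d)] ln[(k_2/k_d)(1 − D₀(k_2−k_d)/(k_d L₀))]
= [1/(0.924−0.261)] ln[(0.924/0.261)(1 − 2.98×0.6630/(0.261×44.1))]
= (1/0.6630) ln[3.540 × 0.8283] = 1.508 × ln(2.933) = 1.508 × 1.076 = 1.623 d.
L(t_c) = L₀ e^(−k_d t_c) = 44.1 × 0.6547 = 28.87 mg/L, and at the critical point k_2 D_c = k_d L, so D_c = (0.261/0.924) × 28.87 = 8.156 mg/L.
Minimum DO = C_s − D_c = 8.91 − 8.156 = 0.7541 mg/L.
x_c = v t_c = 0.431 m/s × 1.623 d × 86400 s/d = 60430 m ≈ 60.4 km.

t_c ≈ 1.62 d; D_c ≈ 8.16 mg/L; min DO ≈ 0.754 mg/L; x_c ≈ 60.4 km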